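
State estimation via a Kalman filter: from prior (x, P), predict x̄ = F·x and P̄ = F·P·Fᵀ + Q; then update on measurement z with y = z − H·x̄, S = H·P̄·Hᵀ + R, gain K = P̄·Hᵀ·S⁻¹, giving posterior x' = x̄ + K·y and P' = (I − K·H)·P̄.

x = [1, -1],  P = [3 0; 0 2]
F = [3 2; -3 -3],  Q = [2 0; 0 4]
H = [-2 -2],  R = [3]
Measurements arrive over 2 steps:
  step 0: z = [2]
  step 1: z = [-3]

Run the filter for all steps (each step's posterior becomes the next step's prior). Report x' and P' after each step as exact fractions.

step 0: x̄ = F·x = [1, 0]
step 0: P̄ = F·P·Fᵀ + Q = [37 -39; -39 49]
step 0: y = z − H·x̄ = [4]
step 0: S = H·P̄·Hᵀ + R = [35]
step 0: K = P̄·Hᵀ·S⁻¹ = [4/35; -4/7]
step 0: x' = x̄ + K·y = [51/35, -16/7]
step 0: P' = (I − K·H)·P̄ = [1279/35 -257/7; -257/7 263/7]
step 1: x̄ = F·x = [-1/5, 87/35]
step 1: P̄ = F·P·Fᵀ + Q = [203/5 -18/5; -18/5 356/35]
step 1: y = z − H·x̄ = [11/7]
step 1: S = H·P̄·Hᵀ + R = [1241/7]
step 1: K = P̄·Hᵀ·S⁻¹ = [-518/1241; -92/1241]
step 1: x' = x̄ + K·y = [-5311/6205, 14701/6205]
step 1: P' = (I − K·H)·P̄ = [60263/6205 -56378/6205; -56378/6205 57068/6205]

step 0: x' = [51/35, -16/7], P' = [1279/35 -257/7; -257/7 263/7]
step 1: x' = [-5311/6205, 14701/6205], P' = [60263/6205 -56378/6205; -56378/6205 57068/6205]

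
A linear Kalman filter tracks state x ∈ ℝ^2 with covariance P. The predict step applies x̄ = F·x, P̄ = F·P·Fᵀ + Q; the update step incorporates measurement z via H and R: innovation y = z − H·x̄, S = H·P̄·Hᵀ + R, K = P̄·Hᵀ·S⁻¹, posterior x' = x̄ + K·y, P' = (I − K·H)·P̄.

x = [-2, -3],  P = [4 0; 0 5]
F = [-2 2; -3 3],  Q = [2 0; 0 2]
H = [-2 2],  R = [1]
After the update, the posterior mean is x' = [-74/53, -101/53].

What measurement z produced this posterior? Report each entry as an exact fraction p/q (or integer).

z = [-1]

x̄ = F·x = [-2, -3]
P̄ = F·P·Fᵀ + Q = [38 54; 54 83]
S = H·P̄·Hᵀ + R = [53]
K = P̄·Hᵀ·S⁻¹ = [32/53; 58/53]
x' − x̄ = [32/53, 58/53] = K·y
y = (KᵀK)⁻¹·Kᵀ·(x' − x̄) = [1]
z = y + H·x̄ = [1] + [-2] = [-1]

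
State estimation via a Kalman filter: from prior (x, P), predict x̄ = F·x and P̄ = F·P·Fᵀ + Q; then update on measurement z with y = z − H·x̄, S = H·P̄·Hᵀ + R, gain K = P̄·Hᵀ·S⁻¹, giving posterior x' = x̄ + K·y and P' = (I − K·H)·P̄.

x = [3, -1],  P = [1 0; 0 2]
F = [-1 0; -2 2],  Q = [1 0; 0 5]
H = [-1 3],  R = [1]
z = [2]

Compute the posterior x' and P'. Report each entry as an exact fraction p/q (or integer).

x' = [-85/36, -25/144]
P' = [17/9 23/36; 23/36 47/144]

x̄ = F·x = [-3, -8]
P̄ = F·P·Fᵀ + Q = [2 2; 2 17]
y = z − H·x̄ = [23]
S = H·P̄·Hᵀ + R = [144]
K = P̄·Hᵀ·S⁻¹ = [1/36; 49/144]
x' = x̄ + K·y = [-85/36, -25/144]
P' = (I − K·H)·P̄ = [17/9 23/36; 23/36 47/144]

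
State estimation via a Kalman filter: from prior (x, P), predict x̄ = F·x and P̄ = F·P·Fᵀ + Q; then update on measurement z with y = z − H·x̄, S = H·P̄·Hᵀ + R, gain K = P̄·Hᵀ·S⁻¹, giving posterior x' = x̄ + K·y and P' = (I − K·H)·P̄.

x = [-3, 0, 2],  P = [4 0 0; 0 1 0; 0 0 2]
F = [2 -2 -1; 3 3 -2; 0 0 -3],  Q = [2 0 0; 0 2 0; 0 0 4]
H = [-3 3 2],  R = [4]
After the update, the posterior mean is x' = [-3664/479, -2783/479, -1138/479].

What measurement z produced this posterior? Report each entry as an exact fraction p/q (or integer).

z = [1]

x̄ = F·x = [-8, -13, -6]
P̄ = F·P·Fᵀ + Q = [24 22 6; 22 55 12; 6 12 22]
S = H·P̄·Hᵀ + R = [479]
K = P̄·Hᵀ·S⁻¹ = [6/479; 123/479; 62/479]
x' − x̄ = [168/479, 3444/479, 1736/479] = K·y
y = (KᵀK)⁻¹·Kᵀ·(x' − x̄) = [28]
z = y + H·x̄ = [28] + [-27] = [1]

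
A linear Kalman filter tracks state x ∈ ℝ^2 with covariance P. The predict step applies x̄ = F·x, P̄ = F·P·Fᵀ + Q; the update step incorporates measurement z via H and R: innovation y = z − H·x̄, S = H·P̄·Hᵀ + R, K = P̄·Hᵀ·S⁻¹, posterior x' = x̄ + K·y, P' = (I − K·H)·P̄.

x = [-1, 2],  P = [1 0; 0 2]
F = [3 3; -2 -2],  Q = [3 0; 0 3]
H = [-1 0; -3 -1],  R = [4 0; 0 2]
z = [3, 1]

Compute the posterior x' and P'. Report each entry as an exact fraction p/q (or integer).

x' = [-357/451, 460/451]
P' = [372/451 -828/451; -828/451 2454/451]

x̄ = F·x = [3, -2]
P̄ = F·P·Fᵀ + Q = [30 -18; -18 15]
y = z − H·x̄ = [6, 8]
S = H·P̄·Hᵀ + R = [34 72; 72 179]
K = P̄·Hᵀ·S⁻¹ = [-93/451 -144/451; 207/451 15/451]
x' = x̄ + K·y = [-357/451, 460/451]
P' = (I − K·H)·P̄ = [372/451 -828/451; -828/451 2454/451]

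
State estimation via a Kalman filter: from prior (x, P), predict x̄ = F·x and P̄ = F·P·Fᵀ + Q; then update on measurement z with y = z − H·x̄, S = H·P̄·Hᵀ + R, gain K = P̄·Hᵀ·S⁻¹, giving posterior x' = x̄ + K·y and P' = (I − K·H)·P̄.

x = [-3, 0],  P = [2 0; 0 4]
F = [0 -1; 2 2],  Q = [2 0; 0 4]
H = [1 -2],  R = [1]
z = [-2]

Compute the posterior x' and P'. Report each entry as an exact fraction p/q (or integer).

x̄ = F·x = [0, -6]
P̄ = F·P·Fᵀ + Q = [6 -8; -8 28]
y = z − H·x̄ = [-14]
S = H·P̄·Hᵀ + R = [151]
K = P̄·Hᵀ·S⁻¹ = [22/151; -64/151]
x' = x̄ + K·y = [-308/151, -10/151]
P' = (I − K·H)·P̄ = [422/151 200/151; 200/151 132/151]

x' = [-308/151, -10/151]
P' = [422/151 200/151; 200/151 132/151]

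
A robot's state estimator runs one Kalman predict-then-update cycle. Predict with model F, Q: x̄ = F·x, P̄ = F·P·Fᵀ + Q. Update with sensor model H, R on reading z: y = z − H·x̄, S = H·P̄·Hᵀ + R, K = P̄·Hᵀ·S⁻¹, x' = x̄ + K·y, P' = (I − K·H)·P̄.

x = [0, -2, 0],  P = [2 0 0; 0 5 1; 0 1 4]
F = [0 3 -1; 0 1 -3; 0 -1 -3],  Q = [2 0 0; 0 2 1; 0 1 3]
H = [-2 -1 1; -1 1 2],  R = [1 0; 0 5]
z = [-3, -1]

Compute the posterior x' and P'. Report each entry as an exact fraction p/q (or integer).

x̄ = F·x = [-6, -2, 2]
P̄ = F·P·Fᵀ + Q = [45 17 -11; 17 37 32; -11 32 50]
y = z − H·x̄ = [-19, -9]
S = H·P̄·Hᵀ + R = [316 159; 159 425]
K = P̄·Hᵀ·S⁻¹ = [-42200/109019 2962/109019; -29931/109019 32745/109019; -5737/109019 38828/109019]
x' = x̄ + K·y = [121028/109019, 55946/109019, -22411/109019]
P' = (I − K·H)·P̄ = [74355/109019 -41285/109019 65225/109019; -41285/109019 115814/109019 3313/109019; 65225/109019 3313/109019 128026/109019]

x' = [121028/109019, 55946/109019, -22411/109019]
P' = [74355/109019 -41285/109019 65225/109019; -41285/109019 115814/109019 3313/109019; 65225/109019 3313/109019 128026/109019]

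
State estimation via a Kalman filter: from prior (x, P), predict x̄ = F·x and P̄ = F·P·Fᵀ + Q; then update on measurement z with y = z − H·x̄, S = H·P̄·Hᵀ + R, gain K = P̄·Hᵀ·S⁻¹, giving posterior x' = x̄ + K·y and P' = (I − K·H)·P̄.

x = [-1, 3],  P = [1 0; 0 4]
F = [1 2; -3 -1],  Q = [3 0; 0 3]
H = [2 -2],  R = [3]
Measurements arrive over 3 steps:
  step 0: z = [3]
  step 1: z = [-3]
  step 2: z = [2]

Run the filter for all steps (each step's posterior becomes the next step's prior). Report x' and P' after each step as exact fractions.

step 0: x' = [741/235, 378/235], P' = [856/235 763/235; 763/235 844/235]
step 1: x' = [-282633/164761, -48843/164761], P' = [337047/164761 284289/164761; 284289/164761 354573/164761]
step 2: x' = [31967557/22025309, 11384070/22025309], P' = [45135810/22025309 38038722/22025309; 38038722/22025309 47337045/22025309]

step 0: x̄ = F·x = [5, 0]
step 0: P̄ = F·P·Fᵀ + Q = [20 -11; -11 16]
step 0: y = z − H·x̄ = [-7]
step 0: S = H·P̄·Hᵀ + R = [235]
step 0: K = P̄·Hᵀ·S⁻¹ = [62/235; -54/235]
step 0: x' = x̄ + K·y = [741/235, 378/235]
step 0: P' = (I − K·H)·P̄ = [856/235 763/235; 763/235 844/235]
step 1: x̄ = F·x = [1497/235, -2601/235]
step 1: P̄ = F·P·Fᵀ + Q = [7989/235 -9597/235; -9597/235 13831/235]
step 1: y = z − H·x̄ = [-8901/235]
step 1: S = H·P̄·Hᵀ + R = [164761/235]
step 1: K = P̄·Hᵀ·S⁻¹ = [35172/164761; -46856/164761]
step 1: x' = x̄ + K·y = [-282633/164761, -48843/164761]
step 1: P' = (I − K·H)·P̄ = [337047/164761 284289/164761; 284289/164761 354573/164761]
step 2: x̄ = F·x = [-380319/164761, 896742/164761]
step 2: P̄ = F·P·Fᵀ + Q = [3386778/164761 -3710310/164761; -3710310/164761 5588013/164761]
step 2: y = z − H·x̄ = [2883644/164761]
step 2: S = H·P̄·Hᵀ + R = [66075927/164761]
step 2: K = P̄·Hᵀ·S⁻¹ = [4731392/22025309; -6198882/22025309]
step 2: x' = x̄ + K·y = [31967557/22025309, 11384070/22025309]
step 2: P' = (I − K·H)·P̄ = [45135810/22025309 38038722/22025309; 38038722/22025309 47337045/22025309]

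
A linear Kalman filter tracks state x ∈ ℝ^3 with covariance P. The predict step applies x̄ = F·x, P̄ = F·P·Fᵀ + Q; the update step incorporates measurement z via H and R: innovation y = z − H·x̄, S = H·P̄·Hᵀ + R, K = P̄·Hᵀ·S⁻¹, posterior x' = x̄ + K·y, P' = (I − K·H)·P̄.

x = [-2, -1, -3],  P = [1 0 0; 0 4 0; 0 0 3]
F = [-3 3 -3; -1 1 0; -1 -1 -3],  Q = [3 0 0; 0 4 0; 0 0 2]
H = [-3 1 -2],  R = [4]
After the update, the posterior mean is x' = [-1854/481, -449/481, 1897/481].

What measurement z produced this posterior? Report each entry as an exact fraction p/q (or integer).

x̄ = F·x = [12, 1, 12]
P̄ = F·P·Fᵀ + Q = [75 15 18; 15 9 -3; 18 -3 34]
S = H·P̄·Hᵀ + R = [962]
K = P̄·Hᵀ·S⁻¹ = [-123/481; -15/481; -125/962]
x' − x̄ = [-7626/481, -930/481, -3875/481] = K·y
y = (KᵀK)⁻¹·Kᵀ·(x' − x̄) = [62]
z = y + H·x̄ = [62] + [-59] = [3]

z = [3]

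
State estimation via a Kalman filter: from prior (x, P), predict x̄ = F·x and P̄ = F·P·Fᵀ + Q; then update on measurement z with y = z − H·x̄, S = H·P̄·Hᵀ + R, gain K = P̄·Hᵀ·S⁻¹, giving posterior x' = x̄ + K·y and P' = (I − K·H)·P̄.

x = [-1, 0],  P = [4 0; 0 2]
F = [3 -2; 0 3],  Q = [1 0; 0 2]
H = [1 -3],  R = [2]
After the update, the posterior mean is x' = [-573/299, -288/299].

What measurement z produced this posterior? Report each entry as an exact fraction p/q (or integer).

z = [1]

x̄ = F·x = [-3, 0]
P̄ = F·P·Fᵀ + Q = [45 -12; -12 20]
S = H·P̄·Hᵀ + R = [299]
K = P̄·Hᵀ·S⁻¹ = [81/299; -72/299]
x' − x̄ = [324/299, -288/299] = K·y
y = (KᵀK)⁻¹·Kᵀ·(x' − x̄) = [4]
z = y + H·x̄ = [4] + [-3] = [1]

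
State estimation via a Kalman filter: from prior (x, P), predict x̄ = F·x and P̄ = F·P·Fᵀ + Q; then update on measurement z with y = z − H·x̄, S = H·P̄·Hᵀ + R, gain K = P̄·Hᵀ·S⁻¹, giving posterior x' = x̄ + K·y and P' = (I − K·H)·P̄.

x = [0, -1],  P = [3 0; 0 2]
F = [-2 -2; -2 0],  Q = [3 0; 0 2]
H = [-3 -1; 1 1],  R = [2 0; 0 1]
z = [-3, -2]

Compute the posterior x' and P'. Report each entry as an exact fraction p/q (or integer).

x' = [2091/1129, -3562/1129]
P' = [580/1129 -866/1129; -866/1129 1986/1129]

x̄ = F·x = [2, 0]
P̄ = F·P·Fᵀ + Q = [23 12; 12 14]
y = z − H·x̄ = [3, -4]
S = H·P̄·Hᵀ + R = [295 -131; -131 62]
K = P̄·Hᵀ·S⁻¹ = [-437/1129 -286/1129; 306/1129 1120/1129]
x' = x̄ + K·y = [2091/1129, -3562/1129]
P' = (I − K·H)·P̄ = [580/1129 -866/1129; -866/1129 1986/1129]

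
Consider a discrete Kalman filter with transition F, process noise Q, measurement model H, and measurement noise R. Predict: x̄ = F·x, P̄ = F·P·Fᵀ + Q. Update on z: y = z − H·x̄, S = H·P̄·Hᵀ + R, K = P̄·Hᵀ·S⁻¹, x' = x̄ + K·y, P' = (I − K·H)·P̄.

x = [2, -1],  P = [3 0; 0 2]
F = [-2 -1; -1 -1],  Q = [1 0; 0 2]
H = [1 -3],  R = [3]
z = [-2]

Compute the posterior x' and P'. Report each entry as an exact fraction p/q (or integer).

x̄ = F·x = [-3, -1]
P̄ = F·P·Fᵀ + Q = [15 8; 8 7]
y = z − H·x̄ = [-2]
S = H·P̄·Hᵀ + R = [33]
K = P̄·Hᵀ·S⁻¹ = [-3/11; -13/33]
x' = x̄ + K·y = [-27/11, -7/33]
P' = (I − K·H)·P̄ = [138/11 49/11; 49/11 62/33]

x' = [-27/11, -7/33]
P' = [138/11 49/11; 49/11 62/33]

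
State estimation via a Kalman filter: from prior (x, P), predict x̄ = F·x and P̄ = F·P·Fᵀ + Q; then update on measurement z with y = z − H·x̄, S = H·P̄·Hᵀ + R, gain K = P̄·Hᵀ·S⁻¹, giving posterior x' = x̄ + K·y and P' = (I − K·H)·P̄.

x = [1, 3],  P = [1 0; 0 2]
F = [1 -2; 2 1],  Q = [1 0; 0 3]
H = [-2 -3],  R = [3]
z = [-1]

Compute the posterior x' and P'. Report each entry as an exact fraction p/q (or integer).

x' = [-139/25, 102/25]
P' = [201/25 -261/50; -261/50 371/100]

x̄ = F·x = [-5, 5]
P̄ = F·P·Fᵀ + Q = [10 -2; -2 9]
y = z − H·x̄ = [4]
S = H·P̄·Hᵀ + R = [100]
K = P̄·Hᵀ·S⁻¹ = [-7/50; -23/100]
x' = x̄ + K·y = [-139/25, 102/25]
P' = (I − K·H)·P̄ = [201/25 -261/50; -261/50 371/100]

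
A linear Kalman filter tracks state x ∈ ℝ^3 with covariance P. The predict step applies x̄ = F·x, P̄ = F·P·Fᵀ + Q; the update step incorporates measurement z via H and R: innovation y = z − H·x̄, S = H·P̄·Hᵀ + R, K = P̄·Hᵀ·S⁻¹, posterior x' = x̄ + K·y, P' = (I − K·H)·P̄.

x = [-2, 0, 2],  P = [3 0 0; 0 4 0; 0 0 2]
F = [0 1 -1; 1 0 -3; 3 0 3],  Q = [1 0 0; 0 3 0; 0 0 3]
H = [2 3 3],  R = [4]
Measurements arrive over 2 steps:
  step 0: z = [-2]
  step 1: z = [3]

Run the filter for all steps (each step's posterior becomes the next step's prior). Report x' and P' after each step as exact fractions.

step 0: x' = [-48/37, -1331/259, 195/37], P' = [245/37 165/37 -327/37; 165/37 9183/518 -1521/74; -327/37 -1521/74 1977/74]
step 1: x' = [-993805/258481, -1531779/516962, 3360213/516962], P' = [8040245/258481 9210408/258481 -14513130/258481; 9210408/258481 11799779/258481 -17816277/258481; -14513130/258481 -17816277/258481 27444279/258481]

step 0: x̄ = F·x = [-2, -8, 0]
step 0: P̄ = F·P·Fᵀ + Q = [7 6 -6; 6 24 -9; -6 -9 48]
step 0: y = z − H·x̄ = [26]
step 0: S = H·P̄·Hᵀ + R = [518]
step 0: K = P̄·Hᵀ·S⁻¹ = [1/37; 57/518; 15/74]
step 0: x' = x̄ + K·y = [-48/37, -1331/259, 195/37]
step 0: P' = (I − K·H)·P̄ = [245/37 165/37 -327/37; 165/37 9183/518 -1521/74; -327/37 -1521/74 1977/74]
step 1: x̄ = F·x = [-2696/259, -633/37, 441/37]
step 1: P̄ = F·P·Fᵀ + Q = [22417/259 5739/37 -3771/37; 5739/37 22429/74 -12399/74; -3771/37 -12399/74 10653/74]
step 1: y = z − H·x̄ = [10201/259]
step 1: S = H·P̄·Hᵀ + R = [516962/259]
step 1: K = P̄·Hᵀ·S⁻¹ = [43081/258481; 185661/516962; -71127/516962]
step 1: x' = x̄ + K·y = [-993805/258481, -1531779/516962, 3360213/516962]
step 1: P' = (I − K·H)·P̄ = [8040245/258481 9210408/258481 -14513130/258481; 9210408/258481 11799779/258481 -17816277/258481; -14513130/258481 -17816277/258481 27444279/258481]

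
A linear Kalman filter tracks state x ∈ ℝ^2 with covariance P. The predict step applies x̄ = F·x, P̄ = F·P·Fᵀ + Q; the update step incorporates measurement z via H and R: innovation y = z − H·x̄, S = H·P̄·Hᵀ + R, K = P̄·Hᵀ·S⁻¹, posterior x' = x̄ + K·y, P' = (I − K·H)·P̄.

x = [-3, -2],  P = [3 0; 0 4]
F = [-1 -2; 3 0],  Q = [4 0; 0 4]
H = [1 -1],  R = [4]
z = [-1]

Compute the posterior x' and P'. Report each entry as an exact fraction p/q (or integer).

x̄ = F·x = [7, -9]
P̄ = F·P·Fᵀ + Q = [23 -9; -9 31]
y = z − H·x̄ = [-17]
S = H·P̄·Hᵀ + R = [76]
K = P̄·Hᵀ·S⁻¹ = [8/19; -10/19]
x' = x̄ + K·y = [-3/19, -1/19]
P' = (I − K·H)·P̄ = [181/19 149/19; 149/19 189/19]

x' = [-3/19, -1/19]
P' = [181/19 149/19; 149/19 189/19]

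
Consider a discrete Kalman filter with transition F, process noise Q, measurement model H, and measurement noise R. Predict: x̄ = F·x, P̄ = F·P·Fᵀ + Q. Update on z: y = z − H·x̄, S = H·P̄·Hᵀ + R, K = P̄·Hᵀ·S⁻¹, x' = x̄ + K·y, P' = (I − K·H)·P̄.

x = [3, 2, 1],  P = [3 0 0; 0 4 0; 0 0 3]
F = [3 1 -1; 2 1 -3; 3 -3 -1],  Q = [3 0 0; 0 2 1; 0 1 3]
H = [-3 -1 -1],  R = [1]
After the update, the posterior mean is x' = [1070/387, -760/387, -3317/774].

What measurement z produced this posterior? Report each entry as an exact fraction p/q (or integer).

z = [-2]

x̄ = F·x = [10, 5, 2]
P̄ = F·P·Fᵀ + Q = [37 31 18; 31 45 16; 18 16 69]
S = H·P̄·Hᵀ + R = [774]
K = P̄·Hᵀ·S⁻¹ = [-80/387; -77/387; -139/774]
x' − x̄ = [-2800/387, -2695/387, -4865/774] = K·y
y = (KᵀK)⁻¹·Kᵀ·(x' − x̄) = [35]
z = y + H·x̄ = [35] + [-37] = [-2]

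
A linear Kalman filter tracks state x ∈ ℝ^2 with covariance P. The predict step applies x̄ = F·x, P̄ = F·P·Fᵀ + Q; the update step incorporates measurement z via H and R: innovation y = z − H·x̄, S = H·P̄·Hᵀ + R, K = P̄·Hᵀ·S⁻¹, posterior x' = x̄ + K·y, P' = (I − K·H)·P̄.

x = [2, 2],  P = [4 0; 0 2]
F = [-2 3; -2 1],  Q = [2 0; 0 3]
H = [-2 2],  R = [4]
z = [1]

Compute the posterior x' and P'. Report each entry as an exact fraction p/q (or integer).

x' = [-5/2, -65/28]
P' = [22 21; 21 293/14]

x̄ = F·x = [2, -2]
P̄ = F·P·Fᵀ + Q = [36 22; 22 21]
y = z − H·x̄ = [9]
S = H·P̄·Hᵀ + R = [56]
K = P̄·Hᵀ·S⁻¹ = [-1/2; -1/28]
x' = x̄ + K·y = [-5/2, -65/28]
P' = (I − K·H)·P̄ = [22 21; 21 293/14]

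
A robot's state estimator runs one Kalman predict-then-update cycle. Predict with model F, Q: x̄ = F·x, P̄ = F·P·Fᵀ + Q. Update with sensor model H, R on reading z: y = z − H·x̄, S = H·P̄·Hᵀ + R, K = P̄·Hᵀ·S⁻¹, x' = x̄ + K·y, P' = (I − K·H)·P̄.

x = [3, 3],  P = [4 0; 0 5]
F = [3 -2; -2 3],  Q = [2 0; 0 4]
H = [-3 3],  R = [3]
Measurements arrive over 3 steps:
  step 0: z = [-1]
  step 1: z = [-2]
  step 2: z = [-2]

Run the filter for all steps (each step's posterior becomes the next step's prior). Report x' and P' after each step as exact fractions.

step 0: x' = [1097/347, 1963/694], P' = [1310/347 1254/347; 1254/347 2627/694]
step 1: x' = [104025/30511, 6384/2347], P' = [158152/30511 11838/2347; 11838/2347 12275/2347]
step 2: x' = [2414734/662567, 3861221/1325134], P' = [4369568/662567 4278717/662567; 4278717/662567 8807273/1325134]

step 0: x̄ = F·x = [3, 3]
step 0: P̄ = F·P·Fᵀ + Q = [58 -54; -54 65]
step 0: y = z − H·x̄ = [-1]
step 0: S = H·P̄·Hᵀ + R = [2082]
step 0: K = P̄·Hᵀ·S⁻¹ = [-56/347; 119/694]
step 0: x' = x̄ + K·y = [1097/347, 1963/694]
step 0: P' = (I − K·H)·P̄ = [1310/347 1254/347; 1254/347 2627/694]
step 1: x̄ = F·x = [1328/347, 1501/694]
step 1: P̄ = F·P·Fᵀ + Q = [2690/347 561/347; 561/347 6803/694]
step 1: y = z − H·x̄ = [2077/694]
step 1: S = H·P̄·Hᵀ + R = [91533/694]
step 1: K = P̄·Hᵀ·S⁻¹ = [-4258/30511; 437/2347]
step 1: x' = x̄ + K·y = [104025/30511, 6384/2347]
step 1: P' = (I − K·H)·P̄ = [158152/30511 11838/2347; 11838/2347 12275/2347]
step 2: x̄ = F·x = [146091/30511, 40926/30511]
step 2: P̄ = F·P·Fᵀ + Q = [275962/30511 94260/30511; 94260/30511 344099/30511]
step 2: y = z − H·x̄ = [254473/30511]
step 2: S = H·P̄·Hᵀ + R = [3975402/30511]
step 2: K = P̄·Hᵀ·S⁻¹ = [-90851/662567; 249839/1325134]
step 2: x' = x̄ + K·y = [2414734/662567, 3861221/1325134]
step 2: P' = (I − K·H)·P̄ = [4369568/662567 4278717/662567; 4278717/662567 8807273/1325134]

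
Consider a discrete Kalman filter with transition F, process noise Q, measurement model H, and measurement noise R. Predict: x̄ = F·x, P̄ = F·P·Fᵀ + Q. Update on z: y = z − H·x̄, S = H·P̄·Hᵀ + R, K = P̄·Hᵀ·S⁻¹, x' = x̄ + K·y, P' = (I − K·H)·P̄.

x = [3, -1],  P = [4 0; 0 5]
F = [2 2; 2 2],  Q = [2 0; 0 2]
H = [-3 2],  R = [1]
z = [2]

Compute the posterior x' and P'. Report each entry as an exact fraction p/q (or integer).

x̄ = F·x = [4, 4]
P̄ = F·P·Fᵀ + Q = [38 36; 36 38]
y = z − H·x̄ = [6]
S = H·P̄·Hᵀ + R = [63]
K = P̄·Hᵀ·S⁻¹ = [-2/3; -32/63]
x' = x̄ + K·y = [0, 20/21]
P' = (I − K·H)·P̄ = [10 44/3; 44/3 1370/63]

x' = [0, 20/21]
P' = [10 44/3; 44/3 1370/63]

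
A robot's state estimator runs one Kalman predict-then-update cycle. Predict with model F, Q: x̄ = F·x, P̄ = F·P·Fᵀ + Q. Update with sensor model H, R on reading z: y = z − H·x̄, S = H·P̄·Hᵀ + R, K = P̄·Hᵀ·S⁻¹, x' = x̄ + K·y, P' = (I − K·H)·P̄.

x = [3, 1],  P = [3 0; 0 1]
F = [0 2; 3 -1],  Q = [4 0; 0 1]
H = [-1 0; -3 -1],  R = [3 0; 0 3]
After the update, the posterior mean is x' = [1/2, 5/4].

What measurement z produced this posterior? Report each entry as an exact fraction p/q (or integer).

x̄ = F·x = [2, 8]
P̄ = F·P·Fᵀ + Q = [8 -2; -2 29]
S = H·P̄·Hᵀ + R = [11 22; 22 92]
K = P̄·Hᵀ·S⁻¹ = [-21/44 -1/8; 115/88 -9/16]
x' − x̄ = [-3/2, -27/4] = K·y
y = (KᵀK)⁻¹·Kᵀ·(x' − x̄) = [0, 12]
z = y + H·x̄ = [0, 12] + [-2, -14] = [-2, -2]

z = [-2, -2]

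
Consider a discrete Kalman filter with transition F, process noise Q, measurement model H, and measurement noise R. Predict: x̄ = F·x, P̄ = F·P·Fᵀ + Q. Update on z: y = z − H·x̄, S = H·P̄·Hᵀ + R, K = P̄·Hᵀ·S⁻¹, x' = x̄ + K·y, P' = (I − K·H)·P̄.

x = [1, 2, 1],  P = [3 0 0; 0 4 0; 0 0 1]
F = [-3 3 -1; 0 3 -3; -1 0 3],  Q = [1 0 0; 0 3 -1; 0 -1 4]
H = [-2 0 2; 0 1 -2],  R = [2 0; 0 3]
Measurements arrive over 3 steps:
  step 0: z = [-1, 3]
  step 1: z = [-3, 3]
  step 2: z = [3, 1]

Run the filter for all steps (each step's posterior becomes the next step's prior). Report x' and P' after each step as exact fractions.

step 0: x' = [1252/1093, 49732/12023, 7562/12023], P' = [3702/1093 4883/1093 3040/1093; 4883/1093 109690/12023 50810/12023; 3040/1093 50810/12023 32092/12023]
step 1: x' = [35804636/9152327, 68831789/9152327, 21090553/9152327], P' = [139885009/18304654 235333919/18304654 64687832/9152327; 235333919/18304654 459299521/18304654 115269403/9152327; 64687832/9152327 115269403/9152327 63819542/9152327]
step 2: x' = [137499052618/29241838779, 387447248342/29241838779, 178264622875/29241838779], P' = [465266669863/29241838779 833005883492/29241838779 445434440149/29241838779; 833005883492/29241838779 1597189894393/29241838779 819448009403/29241838779; 445434440149/29241838779 819448009403/29241838779 439610474758/29241838779]

step 0: x̄ = F·x = [2, 3, 2]
step 0: P̄ = F·P·Fᵀ + Q = [65 39 6; 39 48 -10; 6 -10 16]
step 0: y = z − H·x̄ = [-1, 4]
step 0: S = H·P̄·Hᵀ + R = [278 -138; -138 155]
step 0: K = P̄·Hᵀ·S⁻¹ = [-662/1093 -399/1093; -2903/12023 2690/12023; -1348/12023 -4458/12023]
step 0: x' = x̄ + K·y = [1252/1093, 49732/12023, 7562/12023]
step 0: P' = (I − K·H)·P̄ = [3702/1093 4883/1093 3040/1093; 4883/1093 109690/12023 50810/12023; 3040/1093 50810/12023 32092/12023]
step 1: x̄ = F·x = [100318/12023, 126510/12023, 8914/12023]
step 1: P̄ = F·P·Fᵀ + Q = [326769/12023 291309/12023 54521/12023; 291309/12023 397527/12023 95620/12023; 54521/12023 95620/12023 177002/12023]
step 1: y = z − H·x̄ = [146739/12023, -72613/12023]
step 1: S = H·P̄·Hᵀ + R = [1602962/12023 -881302/12023; -881302/12023 759124/12023]
step 1: K = P̄·Hᵀ·S⁻¹ = [-10509345/18304654 -7805803/18304654; -4795113/18304654 -592697/18304654; -868290/9152327 -4123227/9152327]
step 1: x' = x̄ + K·y = [35804636/9152327, 68831789/9152327, 21090553/9152327]
step 1: P' = (I − K·H)·P̄ = [139885009/18304654 235333919/18304654 64687832/9152327; 235333919/18304654 459299521/18304654 115269403/9152327; 64687832/9152327 115269403/9152327 63819542/9152327]
step 2: x̄ = F·x = [77990906/9152327, 143223708/9152327, 27467023/9152327]
step 2: P̄ = F·P·Fᵀ + Q = [347807557/9152327 398261487/9152327 185289980/9152327; 398261487/9152327 1187662899/18304654 589918079/18304654; 185289980/9152327 589918079/18304654 585601397/18304654]
step 2: y = z − H·x̄ = [128504747/9152327, -79137335/9152327]
step 2: S = H·P̄·Hᵀ + R = [1098417836/9152327 -636647769/9152327; -636647769/9152327 1225310133/18304654]
step 2: K = P̄·Hᵀ·S⁻¹ = [-6610743238/9747279593 -19287665602/29241838779; -4519291363/9747279593 -13902041471/29241838779; -1941321797/9747279593 -19924313371/29241838779]
step 2: x' = x̄ + K·y = [137499052618/29241838779, 387447248342/29241838779, 178264622875/29241838779]
step 2: P' = (I − K·H)·P̄ = [465266669863/29241838779 833005883492/29241838779 445434440149/29241838779; 833005883492/29241838779 1597189894393/29241838779 819448009403/29241838779; 445434440149/29241838779 819448009403/29241838779 439610474758/29241838779]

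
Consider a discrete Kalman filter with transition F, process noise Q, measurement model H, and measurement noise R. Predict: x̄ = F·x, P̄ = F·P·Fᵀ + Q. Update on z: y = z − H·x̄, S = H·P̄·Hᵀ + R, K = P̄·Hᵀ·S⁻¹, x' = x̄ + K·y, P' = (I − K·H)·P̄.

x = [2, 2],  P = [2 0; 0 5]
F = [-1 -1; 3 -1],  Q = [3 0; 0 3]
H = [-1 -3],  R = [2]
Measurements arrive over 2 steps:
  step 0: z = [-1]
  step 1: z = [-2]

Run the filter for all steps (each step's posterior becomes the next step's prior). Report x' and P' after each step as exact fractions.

step 0: x' = [-1009/240, 421/240], P' = [2351/240 -779/240; -779/240 311/240]
step 1: x' = [-5309/17748, 13033/17748], P' = [17362/4437 -5978/4437; -5978/4437 3040/4437]

step 0: x̄ = F·x = [-4, 4]
step 0: P̄ = F·P·Fᵀ + Q = [10 -1; -1 26]
step 0: y = z − H·x̄ = [7]
step 0: S = H·P̄·Hᵀ + R = [240]
step 0: K = P̄·Hᵀ·S⁻¹ = [-7/240; -77/240]
step 0: x' = x̄ + K·y = [-1009/240, 421/240]
step 0: P' = (I − K·H)·P̄ = [2351/240 -779/240; -779/240 311/240]
step 1: x̄ = F·x = [49/20, -431/30]
step 1: P̄ = F·P·Fᵀ + Q = [38/5 -108/5; -108/5 1679/15]
step 1: y = z − H·x̄ = [-853/20]
step 1: S = H·P̄·Hᵀ + R = [4437/5]
step 1: K = P̄·Hᵀ·S⁻¹ = [286/4437; -1571/4437]
step 1: x' = x̄ + K·y = [-5309/17748, 13033/17748]
step 1: P' = (I − K·H)·P̄ = [17362/4437 -5978/4437; -5978/4437 3040/4437]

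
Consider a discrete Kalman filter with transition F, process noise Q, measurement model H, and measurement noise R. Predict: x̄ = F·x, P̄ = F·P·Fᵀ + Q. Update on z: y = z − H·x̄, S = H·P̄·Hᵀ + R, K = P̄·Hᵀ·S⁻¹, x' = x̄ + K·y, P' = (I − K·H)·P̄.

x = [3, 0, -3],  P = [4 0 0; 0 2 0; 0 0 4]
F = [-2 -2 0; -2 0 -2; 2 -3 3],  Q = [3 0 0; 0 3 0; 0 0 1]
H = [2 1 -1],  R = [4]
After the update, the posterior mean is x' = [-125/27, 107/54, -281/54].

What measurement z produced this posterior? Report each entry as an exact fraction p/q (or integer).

z = [-2]

x̄ = F·x = [-6, 0, -3]
P̄ = F·P·Fᵀ + Q = [27 16 -4; 16 35 -40; -4 -40 71]
S = H·P̄·Hᵀ + R = [378]
K = P̄·Hᵀ·S⁻¹ = [37/189; 107/378; -17/54]
x' − x̄ = [37/27, 107/54, -119/54] = K·y
y = (KᵀK)⁻¹·Kᵀ·(x' − x̄) = [7]
z = y + H·x̄ = [7] + [-9] = [-2]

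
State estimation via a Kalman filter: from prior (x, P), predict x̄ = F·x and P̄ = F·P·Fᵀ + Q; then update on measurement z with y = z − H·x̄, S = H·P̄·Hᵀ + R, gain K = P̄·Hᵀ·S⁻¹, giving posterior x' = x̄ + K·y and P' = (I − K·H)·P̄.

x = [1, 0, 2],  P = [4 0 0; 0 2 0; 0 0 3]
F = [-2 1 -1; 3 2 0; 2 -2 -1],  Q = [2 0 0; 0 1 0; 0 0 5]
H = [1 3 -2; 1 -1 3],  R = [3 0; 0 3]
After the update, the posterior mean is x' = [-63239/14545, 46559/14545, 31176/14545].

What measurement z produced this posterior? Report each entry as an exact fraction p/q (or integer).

x̄ = F·x = [-4, 3, 0]
P̄ = F·P·Fᵀ + Q = [23 -20 -17; -20 45 16; -17 16 32]
S = H·P̄·Hᵀ + R = [315 -185; -185 201]
K = P̄·Hᵀ·S⁻¹ = [-2083/29090 -615/5818; 6769/14545 1000/2909; 2511/14545 1374/2909]
x' − x̄ = [-5059/14545, 2924/14545, 31176/14545] = K·y
y = (KᵀK)⁻¹·Kᵀ·(x' − x̄) = [-4, 6]
z = y + H·x̄ = [-4, 6] + [5, -7] = [1, -1]

z = [1, -1]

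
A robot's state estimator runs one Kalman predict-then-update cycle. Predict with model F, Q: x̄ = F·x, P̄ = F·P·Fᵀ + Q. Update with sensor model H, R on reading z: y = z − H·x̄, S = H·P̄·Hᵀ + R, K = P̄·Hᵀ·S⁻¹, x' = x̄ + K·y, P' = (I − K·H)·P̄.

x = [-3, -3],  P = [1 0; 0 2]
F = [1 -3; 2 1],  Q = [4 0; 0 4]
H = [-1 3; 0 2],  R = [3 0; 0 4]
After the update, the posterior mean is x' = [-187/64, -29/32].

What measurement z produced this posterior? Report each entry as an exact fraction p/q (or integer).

z = [1, -2]

x̄ = F·x = [6, -9]
P̄ = F·P·Fᵀ + Q = [23 -4; -4 10]
S = H·P̄·Hᵀ + R = [140 68; 68 44]
K = P̄·Hᵀ·S⁻¹ = [-83/128 105/128; 17/192 61/192]
x' − x̄ = [-571/64, 259/32] = K·y
y = (KᵀK)⁻¹·Kᵀ·(x' − x̄) = [34, 16]
z = y + H·x̄ = [34, 16] + [-33, -18] = [1, -2]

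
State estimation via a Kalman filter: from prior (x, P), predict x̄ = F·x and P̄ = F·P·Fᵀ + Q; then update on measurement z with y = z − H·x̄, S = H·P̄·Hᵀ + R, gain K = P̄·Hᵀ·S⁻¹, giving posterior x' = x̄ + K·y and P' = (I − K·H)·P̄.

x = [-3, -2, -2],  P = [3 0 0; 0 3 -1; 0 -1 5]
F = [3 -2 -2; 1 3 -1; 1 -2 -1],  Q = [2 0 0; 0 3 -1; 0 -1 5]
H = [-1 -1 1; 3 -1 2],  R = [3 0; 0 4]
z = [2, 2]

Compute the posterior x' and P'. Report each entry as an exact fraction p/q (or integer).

x̄ = F·x = [-1, -7, 3]
P̄ = F·P·Fᵀ + Q = [53 5 25; 5 44 -10; 25 -10 21]
y = z − H·x̄ = [-9, -8]
S = H·P̄·Hᵀ + R = [101 -28; -28 919]
K = P̄·Hᵀ·S⁻¹ = [-4923/18407 3936/18407; -55593/92035 -6601/92035; 1814/18407 2599/18407]
x' = x̄ + K·y = [-5588/18407, -18220/18407, 18103/18407]
P' = (I − K·H)·P̄ = [10168/18407 -5558/18407 -10159/18407; -5558/18407 446104/92035 50307/18407; -10159/18407 50307/18407 45590/18407]

x' = [-5588/18407, -18220/18407, 18103/18407]
P' = [10168/18407 -5558/18407 -10159/18407; -5558/18407 446104/92035 50307/18407; -10159/18407 50307/18407 45590/18407]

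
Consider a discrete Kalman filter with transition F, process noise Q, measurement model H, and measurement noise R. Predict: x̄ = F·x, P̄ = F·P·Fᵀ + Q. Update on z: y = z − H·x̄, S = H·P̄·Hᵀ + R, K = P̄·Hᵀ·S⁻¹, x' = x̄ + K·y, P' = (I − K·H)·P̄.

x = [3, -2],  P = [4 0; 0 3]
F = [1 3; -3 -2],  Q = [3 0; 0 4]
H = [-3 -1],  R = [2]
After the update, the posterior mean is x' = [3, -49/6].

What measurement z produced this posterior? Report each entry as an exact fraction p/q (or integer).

x̄ = F·x = [-3, -5]
P̄ = F·P·Fᵀ + Q = [34 -30; -30 52]
S = H·P̄·Hᵀ + R = [180]
K = P̄·Hᵀ·S⁻¹ = [-2/5; 19/90]
x' − x̄ = [6, -19/6] = K·y
y = (KᵀK)⁻¹·Kᵀ·(x' − x̄) = [-15]
z = y + H·x̄ = [-15] + [14] = [-1]

z = [-1]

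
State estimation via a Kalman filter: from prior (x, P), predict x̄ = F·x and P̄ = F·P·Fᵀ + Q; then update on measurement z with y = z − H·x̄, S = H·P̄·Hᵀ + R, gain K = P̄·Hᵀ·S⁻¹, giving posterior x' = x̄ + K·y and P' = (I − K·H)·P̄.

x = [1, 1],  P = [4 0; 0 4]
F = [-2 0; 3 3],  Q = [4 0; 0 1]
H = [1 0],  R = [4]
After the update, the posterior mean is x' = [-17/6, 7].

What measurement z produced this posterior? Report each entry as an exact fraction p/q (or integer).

z = [-3]

x̄ = F·x = [-2, 6]
P̄ = F·P·Fᵀ + Q = [20 -24; -24 73]
S = H·P̄·Hᵀ + R = [24]
K = P̄·Hᵀ·S⁻¹ = [5/6; -1]
x' − x̄ = [-5/6, 1] = K·y
y = (KᵀK)⁻¹·Kᵀ·(x' − x̄) = [-1]
z = y + H·x̄ = [-1] + [-2] = [-3]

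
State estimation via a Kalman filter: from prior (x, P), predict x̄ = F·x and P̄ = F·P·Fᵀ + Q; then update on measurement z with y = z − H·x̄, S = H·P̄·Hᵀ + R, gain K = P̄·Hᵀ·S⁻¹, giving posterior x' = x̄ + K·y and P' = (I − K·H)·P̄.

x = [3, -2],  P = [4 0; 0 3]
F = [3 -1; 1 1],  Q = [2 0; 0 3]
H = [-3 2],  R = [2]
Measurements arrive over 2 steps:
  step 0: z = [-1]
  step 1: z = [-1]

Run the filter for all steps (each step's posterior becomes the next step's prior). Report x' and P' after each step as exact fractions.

step 0: x̄ = F·x = [11, 1]
step 0: P̄ = F·P·Fᵀ + Q = [41 9; 9 10]
step 0: y = z − H·x̄ = [30]
step 0: S = H·P̄·Hᵀ + R = [303]
step 0: K = P̄·Hᵀ·S⁻¹ = [-35/101; -7/303]
step 0: x' = x̄ + K·y = [61/101, 31/101]
step 0: P' = (I − K·H)·P̄ = [466/101 664/101; 664/101 2981/303]
step 1: x̄ = F·x = [152/101, 92/101]
step 1: P̄ = F·P·Fᵀ + Q = [4217/303 5197/303; 5197/303 9272/303]
step 1: y = z − H·x̄ = [171/101]
step 1: S = H·P̄·Hᵀ + R = [13283/303]
step 1: K = P̄·Hᵀ·S⁻¹ = [-61/359; 2953/13283]
step 1: x' = x̄ + K·y = [437/359, 17099/13283]
step 1: P' = (I − K·H)·P̄ = [4542/359 6752/359; 6752/359 377689/13283]

step 0: x' = [61/101, 31/101], P' = [466/101 664/101; 664/101 2981/303]
step 1: x' = [437/359, 17099/13283], P' = [4542/359 6752/359; 6752/359 377689/13283]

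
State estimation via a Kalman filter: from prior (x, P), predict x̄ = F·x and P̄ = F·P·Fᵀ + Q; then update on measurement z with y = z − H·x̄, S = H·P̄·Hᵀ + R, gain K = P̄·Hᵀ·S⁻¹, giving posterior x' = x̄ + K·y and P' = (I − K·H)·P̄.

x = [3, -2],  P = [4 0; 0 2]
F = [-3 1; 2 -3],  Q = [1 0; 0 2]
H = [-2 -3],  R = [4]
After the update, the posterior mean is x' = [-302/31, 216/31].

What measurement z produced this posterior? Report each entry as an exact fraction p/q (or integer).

z = [-1]

x̄ = F·x = [-11, 12]
P̄ = F·P·Fᵀ + Q = [39 -30; -30 36]
S = H·P̄·Hᵀ + R = [124]
K = P̄·Hᵀ·S⁻¹ = [3/31; -12/31]
x' − x̄ = [39/31, -156/31] = K·y
y = (KᵀK)⁻¹·Kᵀ·(x' − x̄) = [13]
z = y + H·x̄ = [13] + [-14] = [-1]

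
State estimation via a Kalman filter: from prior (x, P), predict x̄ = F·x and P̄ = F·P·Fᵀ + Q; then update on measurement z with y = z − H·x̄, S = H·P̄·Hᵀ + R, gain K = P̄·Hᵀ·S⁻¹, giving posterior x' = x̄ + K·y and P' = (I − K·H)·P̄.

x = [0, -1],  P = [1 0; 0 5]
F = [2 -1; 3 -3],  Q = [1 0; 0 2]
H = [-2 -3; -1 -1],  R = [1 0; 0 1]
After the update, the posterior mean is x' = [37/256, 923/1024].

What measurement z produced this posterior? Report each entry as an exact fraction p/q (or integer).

z = [-3, -1]

x̄ = F·x = [1, 3]
P̄ = F·P·Fᵀ + Q = [10 21; 21 56]
S = H·P̄·Hᵀ + R = [797 293; 293 109]
K = P̄·Hᵀ·S⁻¹ = [9/256 -97/256; -329/1024 161/1024]
x' − x̄ = [-219/256, -2149/1024] = K·y
y = (KᵀK)⁻¹·Kᵀ·(x' − x̄) = [8, 3]
z = y + H·x̄ = [8, 3] + [-11, -4] = [-3, -1]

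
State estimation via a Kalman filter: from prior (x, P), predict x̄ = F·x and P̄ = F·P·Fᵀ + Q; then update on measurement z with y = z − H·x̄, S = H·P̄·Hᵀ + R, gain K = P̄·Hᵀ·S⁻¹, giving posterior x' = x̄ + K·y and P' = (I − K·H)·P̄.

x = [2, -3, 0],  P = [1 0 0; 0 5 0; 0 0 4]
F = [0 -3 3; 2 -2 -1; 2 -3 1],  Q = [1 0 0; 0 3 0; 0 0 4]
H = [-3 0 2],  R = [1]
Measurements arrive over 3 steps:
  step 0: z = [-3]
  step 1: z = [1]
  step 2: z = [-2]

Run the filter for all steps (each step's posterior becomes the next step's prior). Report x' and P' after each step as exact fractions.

step 0: x' = [2811/283, 2818/283, 3793/283], P' = [5782/283 5886/283 8607/283; 5886/283 8737/283 8832/283; 8607/283 8832/283 12882/283]
step 1: x' = [-102563/32683, -136331/14007, -416077/98049], P' = [910342/32683 186986/4669 1356781/32683; 186986/4669 166061/2001 842470/14007; 1356781/32683 842470/14007 6090662/98049]
step 2: x' = [74550444/7307317, 126209321/7307317, 104419842/7307317], P' = [2899843556/36536585 4975751628/36536585 4338371031/36536585; 4975751628/36536585 9592220329/36536585 7463333198/36536585; 4338371031/36536585 7463333198/36536585 6499574726/36536585]

step 0: x̄ = F·x = [9, 10, 13]
step 0: P̄ = F·P·Fᵀ + Q = [82 18 57; 18 31 30; 57 30 57]
step 0: y = z − H·x̄ = [-2]
step 0: S = H·P̄·Hᵀ + R = [283]
step 0: K = P̄·Hᵀ·S⁻¹ = [-132/283; 6/283; -57/283]
step 0: x' = x̄ + K·y = [2811/283, 2818/283, 3793/283]
step 0: P' = (I − K·H)·P̄ = [5782/283 5886/283 8607/283; 5886/283 8737/283 8832/283; 8607/283 8832/283 12882/283]
step 1: x̄ = F·x = [2925/283, -3807/283, 961/283]
step 1: P̄ = F·P·Fᵀ + Q = [35878/283 3606/283 27621/283; 3606/283 25619/283 12640/283; 27621/283 12640/283 26579/283]
step 1: y = z − H·x̄ = [7136/283]
step 1: S = H·P̄·Hᵀ + R = [98049/283]
step 1: K = P̄·Hᵀ·S⁻¹ = [-17464/32683; 2066/14007; -29705/98049]
step 1: x' = x̄ + K·y = [-102563/32683, -136331/14007, -416077/98049]
step 1: P' = (I − K·H)·P̄ = [910342/32683 186986/4669 1356781/32683; 186986/4669 166061/2001 842470/14007; 1356781/32683 842470/14007 6090662/98049]
step 2: x̄ = F·x = [18560/1127, 1709333/98049, 1831496/98049]
step 2: P̄ = F·P·Fᵀ + Q = [252824/1127 157700/1127 248267/1127; 157700/1127 25751009/98049 20285606/98049; 248267/1127 20285606/98049 24417023/98049]
step 2: y = z − H·x̄ = [985070/98049]
step 2: S = H·P̄·Hᵀ + R = [36536585/98049]
step 2: K = P̄·Hᵀ·S⁻¹ = [-22788606/36536585; -588488/36536585; -15963641/36536585]
step 2: x' = x̄ + K·y = [74550444/7307317, 126209321/7307317, 104419842/7307317]
step 2: P' = (I − K·H)·P̄ = [2899843556/36536585 4975751628/36536585 4338371031/36536585; 4975751628/36536585 9592220329/36536585 7463333198/36536585; 4338371031/36536585 7463333198/36536585 6499574726/36536585]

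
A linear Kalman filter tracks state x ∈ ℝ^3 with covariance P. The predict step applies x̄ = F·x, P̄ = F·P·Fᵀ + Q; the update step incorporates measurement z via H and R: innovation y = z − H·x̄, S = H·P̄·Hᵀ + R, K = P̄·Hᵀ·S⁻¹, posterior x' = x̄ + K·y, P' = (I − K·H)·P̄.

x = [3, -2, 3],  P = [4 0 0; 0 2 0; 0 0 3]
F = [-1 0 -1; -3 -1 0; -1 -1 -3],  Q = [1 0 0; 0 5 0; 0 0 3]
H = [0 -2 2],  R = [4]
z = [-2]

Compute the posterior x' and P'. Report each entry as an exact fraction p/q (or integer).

x̄ = F·x = [-6, -7, -10]
P̄ = F·P·Fᵀ + Q = [8 12 13; 12 43 14; 13 14 36]
y = z − H·x̄ = [4]
S = H·P̄·Hᵀ + R = [208]
K = P̄·Hᵀ·S⁻¹ = [1/104; -29/104; 11/52]
x' = x̄ + K·y = [-155/26, -211/26, -119/13]
P' = (I − K·H)·P̄ = [415/52 653/52 327/26; 653/52 1395/52 683/26; 327/26 683/26 347/13]

x' = [-155/26, -211/26, -119/13]
P' = [415/52 653/52 327/26; 653/52 1395/52 683/26; 327/26 683/26 347/13]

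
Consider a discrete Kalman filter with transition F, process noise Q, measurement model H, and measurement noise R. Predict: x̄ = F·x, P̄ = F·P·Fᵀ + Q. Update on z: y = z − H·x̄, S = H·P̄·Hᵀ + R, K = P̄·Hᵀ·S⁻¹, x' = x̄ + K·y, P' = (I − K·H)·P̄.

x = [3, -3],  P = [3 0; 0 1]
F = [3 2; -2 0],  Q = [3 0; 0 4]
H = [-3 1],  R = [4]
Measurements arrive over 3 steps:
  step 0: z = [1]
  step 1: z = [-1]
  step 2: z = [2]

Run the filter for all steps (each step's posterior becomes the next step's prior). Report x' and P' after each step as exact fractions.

step 0: x' = [-309/217, -106/31], P' = [178/217 42/31; 42/31 146/31]
step 1: x' = [2285/11637, -10766/104733], P' = [1088/1293 15220/11637; 15220/11637 444188/104733]
step 2: x' = [-33382684/48401271, -536650/5377919], P' = [40394168/48401271 6949044/5377919; 6949044/5377919 22625580/5377919]

step 0: x̄ = F·x = [3, -6]
step 0: P̄ = F·P·Fᵀ + Q = [34 -18; -18 16]
step 0: y = z − H·x̄ = [16]
step 0: S = H·P̄·Hᵀ + R = [434]
step 0: K = P̄·Hᵀ·S⁻¹ = [-60/217; 5/31]
step 0: x' = x̄ + K·y = [-309/217, -106/31]
step 0: P' = (I − K·H)·P̄ = [178/217 42/31; 42/31 146/31]
step 1: x̄ = F·x = [-2411/217, 618/217]
step 1: P̄ = F·P·Fᵀ + Q = [9869/217 -2244/217; -2244/217 1580/217]
step 1: y = z − H·x̄ = [-8068/217]
step 1: S = H·P̄·Hᵀ + R = [104733/217]
step 1: K = P̄·Hᵀ·S⁻¹ = [-3539/11637; 8312/104733]
step 1: x' = x̄ + K·y = [2285/11637, -10766/104733]
step 1: P' = (I − K·H)·P̄ = [1088/1293 15220/11637; 15220/11637 444188/104733]
step 2: x̄ = F·x = [40163/104733, -4570/11637]
step 2: P̄ = F·P·Fᵀ + Q = [4527863/104733 -119632/11637; -119632/11637 9524/1293]
step 2: y = z − H·x̄ = [123695/34911]
step 2: S = H·P̄·Hᵀ + R = [5377919/11637]
step 2: K = P̄·Hᵀ·S⁻¹ = [-4886759/16133757; 444612/5377919]
step 2: x' = x̄ + K·y = [-33382684/48401271, -536650/5377919]
step 2: P' = (I − K·H)·P̄ = [40394168/48401271 6949044/5377919; 6949044/5377919 22625580/5377919]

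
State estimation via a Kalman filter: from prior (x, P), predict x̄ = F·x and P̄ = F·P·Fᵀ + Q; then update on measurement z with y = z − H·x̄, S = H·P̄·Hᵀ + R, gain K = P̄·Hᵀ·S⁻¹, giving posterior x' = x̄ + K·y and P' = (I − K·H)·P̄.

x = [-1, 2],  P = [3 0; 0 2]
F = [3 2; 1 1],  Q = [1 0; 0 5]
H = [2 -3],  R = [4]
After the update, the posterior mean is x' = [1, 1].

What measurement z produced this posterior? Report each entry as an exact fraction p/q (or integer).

z = [-1]

x̄ = F·x = [1, 1]
P̄ = F·P·Fᵀ + Q = [36 13; 13 10]
S = H·P̄·Hᵀ + R = [82]
K = P̄·Hᵀ·S⁻¹ = [33/82; -2/41]
x' − x̄ = [0, 0] = K·y
y = (KᵀK)⁻¹·Kᵀ·(x' − x̄) = [0]
z = y + H·x̄ = [0] + [-1] = [-1]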